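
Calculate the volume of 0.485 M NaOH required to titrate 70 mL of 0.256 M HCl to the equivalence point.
V_{base} = 36.9 mL

At equivalence: moles acid = moles base.
moles HCl = 0.256 M × 0.07 L = 0.01792 mol
V_NaOH = 0.01792 mol ÷ 0.485 M = 0.03695 L = 36.9 mL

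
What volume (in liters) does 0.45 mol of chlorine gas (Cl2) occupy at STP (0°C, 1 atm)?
At STP, 1 mol of gas occupies 22.4 L
Volume = 0.45 mol × 22.4 L/mol = 10.08 L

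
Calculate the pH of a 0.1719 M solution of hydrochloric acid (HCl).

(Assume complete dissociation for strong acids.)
pH = 0.76

[H⁺] = 0.1719 M for strong acid. pH = -log[H⁺] = -log(0.1719)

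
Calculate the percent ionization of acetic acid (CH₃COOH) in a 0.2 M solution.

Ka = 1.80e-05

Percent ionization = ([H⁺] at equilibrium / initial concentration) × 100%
Percent ionization = 0.944%

Let x = [H⁺]. Ka = x²/(C - x) ⇒ x² + (1.80e-05)x - (1.80e-05)(0.2) = 0. x = 1.8884e-03. Percent = (1.8884e-03/0.2) × 100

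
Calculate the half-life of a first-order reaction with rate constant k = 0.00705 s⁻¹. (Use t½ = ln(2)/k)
98.32 s

t½ = ln(2)/k = 0.6931/0.00705 = 98.32 s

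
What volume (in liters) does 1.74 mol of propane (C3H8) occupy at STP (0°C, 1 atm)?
At STP, 1 mol of gas occupies 22.4 L
Volume = 1.74 mol × 22.4 L/mol = 38.98 L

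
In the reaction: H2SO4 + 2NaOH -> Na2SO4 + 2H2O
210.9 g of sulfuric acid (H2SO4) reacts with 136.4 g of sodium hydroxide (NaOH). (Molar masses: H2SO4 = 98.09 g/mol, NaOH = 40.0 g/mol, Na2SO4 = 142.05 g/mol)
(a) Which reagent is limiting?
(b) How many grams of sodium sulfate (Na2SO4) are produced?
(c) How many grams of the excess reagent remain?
(a) NaOH, (b) 242.2 g, (c) 43.66 g

Moles of H2SO4 = 210.9 g ÷ 98.09 g/mol = 2.15007 mol
Moles of NaOH = 136.4 g ÷ 40.0 g/mol = 3.41 mol
Moles ÷ coefficient: H2SO4: 2.15007/1 = 2.15, NaOH: 3.41/2 = 1.705
(a) NaOH has the smaller value, so NaOH is the limiting reagent.
(b) Moles of Na2SO4 = 3.41 mol NaOH × (1/2) = 1.705 mol; mass = 1.705 mol × 142.05 g/mol = 242.2 g
(c) H2SO4 consumed = 3.41 × (1/2) = 1.705 mol; remaining = 2.15007 − 1.705 = 0.445066 mol; mass = 0.445066 mol × 98.09 g/mol = 43.66 g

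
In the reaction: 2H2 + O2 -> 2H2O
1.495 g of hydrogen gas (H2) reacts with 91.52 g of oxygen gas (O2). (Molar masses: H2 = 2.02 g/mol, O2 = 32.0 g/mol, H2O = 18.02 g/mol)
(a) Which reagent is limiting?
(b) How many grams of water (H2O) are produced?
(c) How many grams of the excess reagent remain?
(a) H2, (b) 13.34 g, (c) 79.68 g

Moles of H2 = 1.495 g ÷ 2.02 g/mol = 0.740099 mol
Moles of O2 = 91.52 g ÷ 32.0 g/mol = 2.86 mol
Moles ÷ coefficient: H2: 0.740099/2 = 0.37, O2: 2.86/1 = 2.86
(a) H2 has the smaller value, so H2 is the limiting reagent.
(b) Moles of H2O = 0.740099 mol H2 × (2/2) = 0.740099 mol; mass = 0.740099 mol × 18.02 g/mol = 13.34 g
(c) O2 consumed = 0.740099 × (1/2) = 0.37005 mol; remaining = 2.86 − 0.37005 = 2.48995 mol; mass = 2.48995 mol × 32.0 g/mol = 79.68 g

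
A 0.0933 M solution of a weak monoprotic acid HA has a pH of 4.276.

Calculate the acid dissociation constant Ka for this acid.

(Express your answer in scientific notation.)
K_a = 3.01e-08

[H⁺] = 10^(−pH) = 10^(−4.276) = 5.297e-05 M. For HA ⇌ H⁺ + A⁻, Ka = x²/(C − x) = (5.297e-05)²/(0.0933 − 5.297e-05) = 3.01e-08.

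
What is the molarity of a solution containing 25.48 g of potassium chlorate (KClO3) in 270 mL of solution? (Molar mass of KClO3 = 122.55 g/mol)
Moles of KClO3 = 25.48 g ÷ 122.55 g/mol = 0.207915 mol
Volume = 270 mL = 0.27 L
Molarity = 0.207915 mol ÷ 0.27 L = 0.7701 M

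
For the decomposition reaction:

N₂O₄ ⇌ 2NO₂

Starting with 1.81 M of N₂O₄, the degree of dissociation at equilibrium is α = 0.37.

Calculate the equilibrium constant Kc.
K_c = 1.5733

x = α·[A]₀ = 0.37 × 1.81 = 0.6697 M dissociated.
At eq: [N₂O₄] = 1.81 − 0.6697 = 1.14 M; [NO₂] = 2x = 1.339 M.
Kc = [NO₂]²/[N₂O₄] = (1.339)²/1.14 = 1.573.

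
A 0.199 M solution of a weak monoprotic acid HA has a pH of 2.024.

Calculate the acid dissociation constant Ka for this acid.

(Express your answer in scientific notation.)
K_a = 4.72e-04

[H⁺] = 10^(−pH) = 10^(−2.024) = 9.462e-03 M. For HA ⇌ H⁺ + A⁻, Ka = x²/(C − x) = (9.462e-03)²/(0.199 − 9.462e-03) = 4.72e-04.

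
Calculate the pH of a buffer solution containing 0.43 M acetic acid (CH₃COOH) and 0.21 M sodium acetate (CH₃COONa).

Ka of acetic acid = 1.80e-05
pH = 4.43

pKa = -log(1.80e-05) = 4.74. pH = pKa + log([A⁻]/[HA]) = 4.74 + log(0.21/0.43)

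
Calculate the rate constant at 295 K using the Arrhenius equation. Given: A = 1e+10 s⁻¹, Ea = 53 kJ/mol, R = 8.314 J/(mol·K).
4.12e+00 s⁻¹

k = A·exp(-Ea/(R·T)) = 1e+10·exp(-53000/(8.314·295)) = 1e+10·exp(-21.6095) = 1e+10·4.1222e-10 = 4.12e+00 s⁻¹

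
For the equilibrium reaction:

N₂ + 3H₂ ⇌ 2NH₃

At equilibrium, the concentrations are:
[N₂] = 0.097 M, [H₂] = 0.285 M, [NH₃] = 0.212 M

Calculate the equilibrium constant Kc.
K_c = 20.0155

Kc = ([NH₃]^2) / ([N₂] × [H₂]^3)
   = ((0.212)^2) / ((0.097)·(0.285)^3)
   = 0.044944 / 0.0022455 = 20.0155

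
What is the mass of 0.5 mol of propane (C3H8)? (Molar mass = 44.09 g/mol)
Mass = 0.5 mol × 44.09 g/mol = 22.05 g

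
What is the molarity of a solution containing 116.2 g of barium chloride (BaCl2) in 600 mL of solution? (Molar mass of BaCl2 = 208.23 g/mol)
Moles of BaCl2 = 116.2 g ÷ 208.23 g/mol = 0.558037 mol
Volume = 600 mL = 0.6 L
Molarity = 0.558037 mol ÷ 0.6 L = 0.9301 M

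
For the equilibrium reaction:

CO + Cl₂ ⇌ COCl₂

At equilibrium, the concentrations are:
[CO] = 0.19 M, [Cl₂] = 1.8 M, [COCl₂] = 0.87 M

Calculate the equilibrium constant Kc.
K_c = 2.5439

Kc = ([COCl₂]) / ([CO] × [Cl₂])
   = ((0.87)) / ((0.19)·(1.8))
   = 0.87 / 0.342 = 2.5439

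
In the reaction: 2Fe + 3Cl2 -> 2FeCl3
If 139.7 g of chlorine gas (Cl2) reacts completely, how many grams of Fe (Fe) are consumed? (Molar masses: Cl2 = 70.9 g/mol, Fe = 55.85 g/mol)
Moles of Cl2 = 139.7 g ÷ 70.9 g/mol = 1.97038 mol
Mole ratio: 2 mol Fe / 3 mol Cl2
Moles of Fe = 1.97038 × (2/3) = 1.31359 mol
Mass of Fe = 1.31359 mol × 55.85 g/mol = 73.36 g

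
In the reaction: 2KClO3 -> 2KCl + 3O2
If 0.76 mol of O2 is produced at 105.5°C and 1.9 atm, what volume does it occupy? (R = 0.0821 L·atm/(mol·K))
T = 105.5°C + 273.15 = 378.65 K
V = nRT/P = (0.76 × 0.0821 × 378.65) / 1.9
V = 12.43 L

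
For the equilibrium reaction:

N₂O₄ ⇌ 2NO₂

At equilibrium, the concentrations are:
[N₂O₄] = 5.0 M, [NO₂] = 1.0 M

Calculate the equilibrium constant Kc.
K_c = 0.2000

Kc = ([NO₂]^2) / ([N₂O₄])
   = ((1.0)^2) / ((5.0))
   = 1 / 5 = 0.2000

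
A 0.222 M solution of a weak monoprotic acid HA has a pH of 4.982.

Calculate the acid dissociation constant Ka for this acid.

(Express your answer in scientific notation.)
K_a = 4.89e-10

[H⁺] = 10^(−pH) = 10^(−4.982) = 1.042e-05 M. For HA ⇌ H⁺ + A⁻, Ka = x²/(C − x) = (1.042e-05)²/(0.222 − 1.042e-05) = 4.89e-10.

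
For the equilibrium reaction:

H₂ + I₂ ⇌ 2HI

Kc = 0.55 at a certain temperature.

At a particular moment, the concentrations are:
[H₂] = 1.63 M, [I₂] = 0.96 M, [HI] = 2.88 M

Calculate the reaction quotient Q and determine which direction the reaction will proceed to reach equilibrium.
Q = 5.301, Q > K, reaction proceeds reverse (toward reactants)

Q = ([HI]^2) / ([H₂] × [I₂])
  = ((2.88)^2) / ((1.63)·(0.96)) = 8.2944/1.5648 = 5.301
Since Q = 5.301 > Kc = 0.55, the reaction proceeds reverse (toward reactants) to reach equilibrium.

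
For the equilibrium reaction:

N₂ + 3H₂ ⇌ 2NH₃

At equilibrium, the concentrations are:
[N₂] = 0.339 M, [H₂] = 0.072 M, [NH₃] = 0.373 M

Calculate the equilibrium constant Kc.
K_c = 1.10e+03

Kc = ([NH₃]^2) / ([N₂] × [H₂]^3)
   = ((0.373)^2) / ((0.339)·(0.072)^3)
   = 0.13913 / 0.00012653 = 1.10e+03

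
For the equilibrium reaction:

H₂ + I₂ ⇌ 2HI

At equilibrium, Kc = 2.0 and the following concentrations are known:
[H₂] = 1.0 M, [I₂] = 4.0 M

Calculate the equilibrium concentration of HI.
[HI] = 2.8284 M

Kc = ([HI]^2) / ([H₂] × [I₂]) = 2.0
[HI]^2 = Kc · (reactant terms)/(other product terms) = 2.0 · 4 / 1 = 8
[HI] = (8)^(1/2) = 2.8284 M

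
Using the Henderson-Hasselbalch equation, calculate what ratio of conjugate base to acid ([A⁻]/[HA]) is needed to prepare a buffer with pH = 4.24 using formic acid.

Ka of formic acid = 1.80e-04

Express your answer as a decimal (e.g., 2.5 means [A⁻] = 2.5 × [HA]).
[A⁻]/[HA] = 3.128

pKa = −log(1.80e-04) = 3.7447. pH = pKa + log([A⁻]/[HA]). 4.24 = 3.7447 + log(ratio). log(ratio) = 4.24 − 3.7447 = 0.4953. ratio = 10^(0.4953) = 3.128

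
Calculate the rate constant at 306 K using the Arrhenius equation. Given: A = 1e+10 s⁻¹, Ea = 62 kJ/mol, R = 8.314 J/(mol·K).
2.61e-01 s⁻¹

k = A·exp(-Ea/(R·T)) = 1e+10·exp(-62000/(8.314·306)) = 1e+10·exp(-24.3703) = 1e+10·2.6069e-11 = 2.61e-01 s⁻¹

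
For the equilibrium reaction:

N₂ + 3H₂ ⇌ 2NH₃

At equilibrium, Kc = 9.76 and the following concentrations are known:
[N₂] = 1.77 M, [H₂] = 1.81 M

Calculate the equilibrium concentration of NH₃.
[NH₃] = 10.1211 M

Kc = ([NH₃]^2) / ([N₂] × [H₂]^3) = 9.76
[NH₃]^2 = Kc · (reactant terms)/(other product terms) = 9.76 · 10.496 / 1 = 102.44
[NH₃] = (102.44)^(1/2) = 10.1211 M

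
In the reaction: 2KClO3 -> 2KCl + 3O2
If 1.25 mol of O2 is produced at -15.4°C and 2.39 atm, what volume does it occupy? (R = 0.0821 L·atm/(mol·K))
T = -15.4°C + 273.15 = 257.75 K
V = nRT/P = (1.25 × 0.0821 × 257.75) / 2.39
V = 11.07 L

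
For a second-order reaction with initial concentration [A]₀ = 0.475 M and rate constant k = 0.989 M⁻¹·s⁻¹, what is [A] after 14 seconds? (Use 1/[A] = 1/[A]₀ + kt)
0.0627 M

1/[A] = 1/[A]₀ + k·t = 1/0.475 + (0.989)·(14) = 2.1053 + 13.8460 = 15.9513
[A] = 1/15.9513 = 0.0627 M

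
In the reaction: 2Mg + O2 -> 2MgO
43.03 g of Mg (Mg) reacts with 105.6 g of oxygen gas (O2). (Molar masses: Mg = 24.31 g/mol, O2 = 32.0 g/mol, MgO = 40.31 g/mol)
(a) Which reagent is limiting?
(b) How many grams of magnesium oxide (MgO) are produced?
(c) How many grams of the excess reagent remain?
(a) Mg, (b) 71.35 g, (c) 77.28 g

Moles of Mg = 43.03 g ÷ 24.31 g/mol = 1.77005 mol
Moles of O2 = 105.6 g ÷ 32.0 g/mol = 3.3 mol
Moles ÷ coefficient: Mg: 1.77005/2 = 0.885, O2: 3.3/1 = 3.3
(a) Mg has the smaller value, so Mg is the limiting reagent.
(b) Moles of MgO = 1.77005 mol Mg × (2/2) = 1.77005 mol; mass = 1.77005 mol × 40.31 g/mol = 71.35 g
(c) O2 consumed = 1.77005 × (1/2) = 0.885027 mol; remaining = 3.3 − 0.885027 = 2.41497 mol; mass = 2.41497 mol × 32.0 g/mol = 77.28 g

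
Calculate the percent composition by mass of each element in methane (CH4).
C: 74.88%, H: 25.14%

Molar mass of CH4 = 16.04 g/mol
% C = (1 × 12.01) / 16.04 × 100% = 12.01 / 16.04 × 100% = 74.88%
% H = (4 × 1.008) / 16.04 × 100% = 4.032 / 16.04 × 100% = 25.14%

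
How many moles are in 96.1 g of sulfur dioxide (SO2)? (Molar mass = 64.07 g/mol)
Moles = 96.1 g ÷ 64.07 g/mol = 1.5 mol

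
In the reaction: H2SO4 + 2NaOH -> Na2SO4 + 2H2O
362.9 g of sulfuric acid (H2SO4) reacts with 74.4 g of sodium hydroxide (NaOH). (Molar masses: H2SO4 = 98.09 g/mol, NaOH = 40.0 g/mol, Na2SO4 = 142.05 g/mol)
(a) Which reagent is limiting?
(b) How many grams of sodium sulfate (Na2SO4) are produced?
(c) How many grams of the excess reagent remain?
(a) NaOH, (b) 132.1 g, (c) 271.7 g

Moles of H2SO4 = 362.9 g ÷ 98.09 g/mol = 3.69966 mol
Moles of NaOH = 74.4 g ÷ 40.0 g/mol = 1.86 mol
Moles ÷ coefficient: H2SO4: 3.69966/1 = 3.7, NaOH: 1.86/2 = 0.93
(a) NaOH has the smaller value, so NaOH is the limiting reagent.
(b) Moles of Na2SO4 = 1.86 mol NaOH × (1/2) = 0.93 mol; mass = 0.93 mol × 142.05 g/mol = 132.1 g
(c) H2SO4 consumed = 1.86 × (1/2) = 0.93 mol; remaining = 3.69966 − 0.93 = 2.76966 mol; mass = 2.76966 mol × 98.09 g/mol = 271.7 g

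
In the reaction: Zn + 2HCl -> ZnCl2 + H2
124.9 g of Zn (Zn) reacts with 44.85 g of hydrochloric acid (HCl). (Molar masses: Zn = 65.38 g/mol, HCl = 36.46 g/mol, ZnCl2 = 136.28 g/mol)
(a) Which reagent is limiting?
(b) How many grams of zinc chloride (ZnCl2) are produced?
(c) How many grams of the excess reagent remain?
(a) HCl, (b) 83.82 g, (c) 84.69 g

Moles of Zn = 124.9 g ÷ 65.38 g/mol = 1.91037 mol
Moles of HCl = 44.85 g ÷ 36.46 g/mol = 1.23012 mol
Moles ÷ coefficient: Zn: 1.91037/1 = 1.91, HCl: 1.23012/2 = 0.6151
(a) HCl has the smaller value, so HCl is the limiting reagent.
(b) Moles of ZnCl2 = 1.23012 mol HCl × (1/2) = 0.615058 mol; mass = 0.615058 mol × 136.28 g/mol = 83.82 g
(c) Zn consumed = 1.23012 × (1/2) = 0.615058 mol; remaining = 1.91037 − 0.615058 = 1.29531 mol; mass = 1.29531 mol × 65.38 g/mol = 84.69 g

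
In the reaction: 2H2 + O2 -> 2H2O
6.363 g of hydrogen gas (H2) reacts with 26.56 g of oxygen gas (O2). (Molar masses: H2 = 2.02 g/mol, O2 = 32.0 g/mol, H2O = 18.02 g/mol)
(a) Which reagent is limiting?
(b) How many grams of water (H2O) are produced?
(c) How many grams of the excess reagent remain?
(a) O2, (b) 29.91 g, (c) 3.01 g

Moles of H2 = 6.363 g ÷ 2.02 g/mol = 3.15 mol
Moles of O2 = 26.56 g ÷ 32.0 g/mol = 0.83 mol
Moles ÷ coefficient: H2: 3.15/2 = 1.575, O2: 0.83/1 = 0.83
(a) O2 has the smaller value, so O2 is the limiting reagent.
(b) Moles of H2O = 0.83 mol O2 × (2/1) = 1.66 mol; mass = 1.66 mol × 18.02 g/mol = 29.91 g
(c) H2 consumed = 0.83 × (2/1) = 1.66 mol; remaining = 3.15 − 1.66 = 1.49 mol; mass = 1.49 mol × 2.02 g/mol = 3.01 g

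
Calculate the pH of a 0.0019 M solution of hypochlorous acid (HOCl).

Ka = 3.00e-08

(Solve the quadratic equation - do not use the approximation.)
pH = 5.12

x² + Ka×x - Ka×C = 0. Using quadratic formula: [H⁺] = 7.5348e-06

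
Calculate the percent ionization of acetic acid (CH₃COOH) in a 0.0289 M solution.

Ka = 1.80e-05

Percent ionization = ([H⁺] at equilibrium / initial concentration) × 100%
Percent ionization = 2.46%

Let x = [H⁺]. Ka = x²/(C - x) ⇒ x² + (1.80e-05)x - (1.80e-05)(0.0289) = 0. x = 7.1231e-04. Percent = (7.1231e-04/0.0289) × 100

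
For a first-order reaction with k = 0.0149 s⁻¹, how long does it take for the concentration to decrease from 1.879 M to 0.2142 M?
145.74 s

From ln[A] = ln[A]₀ - k·t: t = ln([A]₀/[A])/k = ln(1.879/0.2142)/0.0149 = ln(8.7722)/0.0149 = 2.1716/0.0149 = 145.74 s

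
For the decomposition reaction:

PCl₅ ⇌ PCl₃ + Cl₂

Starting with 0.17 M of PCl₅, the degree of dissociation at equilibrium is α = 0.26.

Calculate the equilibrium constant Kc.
K_c = 0.0155

x = α·[A]₀ = 0.26 × 0.17 = 0.0442 M dissociated.
At eq: [PCl₅] = 0.17 − 0.0442 = 0.1258 M; [PCl₃] = [Cl₂] = x = 0.0442 M.
Kc = [PCl₃][Cl₂]/[PCl₅] = (0.0442)²/0.1258 = 0.01553.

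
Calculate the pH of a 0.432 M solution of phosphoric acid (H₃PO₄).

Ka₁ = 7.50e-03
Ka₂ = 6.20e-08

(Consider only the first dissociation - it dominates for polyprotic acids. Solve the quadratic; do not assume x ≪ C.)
pH = 1.27

x² + Ka₁·x − Ka₁·C = 0 with Ka₁ = 7.50e-03, C = 0.432.
x = (−Ka₁ + √(Ka₁² + 4·Ka₁·C))/2 = 5.3294e-02 M, so pH = 1.27.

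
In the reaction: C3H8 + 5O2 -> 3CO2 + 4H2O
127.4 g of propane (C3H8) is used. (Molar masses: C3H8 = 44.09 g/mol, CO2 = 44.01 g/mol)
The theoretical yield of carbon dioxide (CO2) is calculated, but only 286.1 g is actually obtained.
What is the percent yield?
Moles of C3H8 = 127.4 g ÷ 44.09 g/mol = 2.88954 mol
Mole ratio: 3 mol CO2 / 1 mol C3H8
Moles of CO2 = 2.88954 × (3/1) = 8.66863 mol
Theoretical yield = 8.66863 mol × 44.01 g/mol = 381.51 g
Actual yield = 286.1 g
Percent yield = (286.1 / 381.51) × 100% = 75.0%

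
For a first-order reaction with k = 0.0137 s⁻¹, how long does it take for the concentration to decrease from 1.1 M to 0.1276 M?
157.24 s

From ln[A] = ln[A]₀ - k·t: t = ln([A]₀/[A])/k = ln(1.1/0.1276)/0.0137 = ln(8.6207)/0.0137 = 2.1542/0.0137 = 157.24 s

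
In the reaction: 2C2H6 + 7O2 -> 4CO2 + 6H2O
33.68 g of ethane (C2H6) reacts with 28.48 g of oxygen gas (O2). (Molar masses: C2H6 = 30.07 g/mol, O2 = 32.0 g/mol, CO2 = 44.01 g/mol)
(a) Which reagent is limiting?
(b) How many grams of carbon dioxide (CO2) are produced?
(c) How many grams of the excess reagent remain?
(a) O2, (b) 22.38 g, (c) 26.03 g

Moles of C2H6 = 33.68 g ÷ 30.07 g/mol = 1.12005 mol
Moles of O2 = 28.48 g ÷ 32.0 g/mol = 0.89 mol
Moles ÷ coefficient: C2H6: 1.12005/2 = 0.56, O2: 0.89/7 = 0.1271
(a) O2 has the smaller value, so O2 is the limiting reagent.
(b) Moles of CO2 = 0.89 mol O2 × (4/7) = 0.508571 mol; mass = 0.508571 mol × 44.01 g/mol = 22.38 g
(c) C2H6 consumed = 0.89 × (2/7) = 0.254286 mol; remaining = 1.12005 − 0.254286 = 0.865767 mol; mass = 0.865767 mol × 30.07 g/mol = 26.03 g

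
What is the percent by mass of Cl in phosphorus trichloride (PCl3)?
Mass of Cl in formula = 35.45 × 3 = 106.35 g/mol
Molar mass = 137.32 g/mol
% Cl = (106.35/137.32) × 100% = 77.45%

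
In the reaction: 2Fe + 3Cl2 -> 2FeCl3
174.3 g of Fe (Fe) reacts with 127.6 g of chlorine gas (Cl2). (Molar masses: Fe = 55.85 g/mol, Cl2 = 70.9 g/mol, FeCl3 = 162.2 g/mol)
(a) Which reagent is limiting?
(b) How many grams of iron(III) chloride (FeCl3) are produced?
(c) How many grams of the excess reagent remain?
(a) Cl2, (b) 194.6 g, (c) 107.3 g

Moles of Fe = 174.3 g ÷ 55.85 g/mol = 3.12086 mol
Moles of Cl2 = 127.6 g ÷ 70.9 g/mol = 1.79972 mol
Moles ÷ coefficient: Fe: 3.12086/2 = 1.56, Cl2: 1.79972/3 = 0.5999
(a) Cl2 has the smaller value, so Cl2 is the limiting reagent.
(b) Moles of FeCl3 = 1.79972 mol Cl2 × (2/3) = 1.19981 mol; mass = 1.19981 mol × 162.2 g/mol = 194.6 g
(c) Fe consumed = 1.79972 × (2/3) = 1.19981 mol; remaining = 3.12086 − 1.19981 = 1.92105 mol; mass = 1.92105 mol × 55.85 g/mol = 107.3 g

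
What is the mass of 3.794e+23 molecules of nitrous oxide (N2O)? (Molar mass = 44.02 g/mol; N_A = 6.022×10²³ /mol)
Moles = 3.794e+23 ÷ 6.022×10²³ = 0.630023 mol
Mass = 0.630023 mol × 44.02 g/mol = 27.73 g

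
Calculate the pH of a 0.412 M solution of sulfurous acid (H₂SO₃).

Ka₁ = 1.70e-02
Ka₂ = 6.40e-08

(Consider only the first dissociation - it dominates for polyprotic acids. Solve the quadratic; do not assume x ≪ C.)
pH = 1.12

x² + Ka₁·x − Ka₁·C = 0 with Ka₁ = 1.70e-02, C = 0.412.
x = (−Ka₁ + √(Ka₁² + 4·Ka₁·C))/2 = 7.5620e-02 M, so pH = 1.12.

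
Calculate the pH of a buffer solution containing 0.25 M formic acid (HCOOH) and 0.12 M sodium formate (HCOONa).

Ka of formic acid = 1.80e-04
pH = 3.43

pKa = -log(1.80e-04) = 3.74. pH = pKa + log([A⁻]/[HA]) = 3.74 + log(0.12/0.25)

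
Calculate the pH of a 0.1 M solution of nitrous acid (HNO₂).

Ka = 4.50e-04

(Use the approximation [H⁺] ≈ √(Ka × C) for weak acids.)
pH = 2.17

[H⁺] = √(Ka × C) = √(4.50e-04 × 0.1) = 6.7082e-03. pH = -log(6.7082e-03)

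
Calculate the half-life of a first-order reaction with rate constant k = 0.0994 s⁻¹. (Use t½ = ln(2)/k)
6.97 s

t½ = ln(2)/k = 0.6931/0.0994 = 6.97 s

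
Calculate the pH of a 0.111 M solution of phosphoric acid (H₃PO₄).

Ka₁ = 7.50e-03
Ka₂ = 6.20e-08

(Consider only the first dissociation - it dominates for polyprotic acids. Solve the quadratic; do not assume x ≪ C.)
pH = 1.60

x² + Ka₁·x − Ka₁·C = 0 with Ka₁ = 7.50e-03, C = 0.111.
x = (−Ka₁ + √(Ka₁² + 4·Ka₁·C))/2 = 2.5346e-02 M, so pH = 1.60.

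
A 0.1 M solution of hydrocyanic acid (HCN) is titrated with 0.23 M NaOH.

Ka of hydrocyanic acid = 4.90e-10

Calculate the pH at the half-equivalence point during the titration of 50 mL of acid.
pH = pKa = 9.31

At the half-equivalence point, [HA] = [A⁻], so by Henderson–Hasselbalch pH = pKa + log(1) = pKa.
pKa = −log(4.90e-10) = 9.31.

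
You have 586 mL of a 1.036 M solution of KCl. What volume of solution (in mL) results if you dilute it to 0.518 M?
Using M₁V₁ = M₂V₂:
1.036 × 586 = 0.518 × V₂
V₂ = (1.036 × 586) / 0.518 = 1172 mL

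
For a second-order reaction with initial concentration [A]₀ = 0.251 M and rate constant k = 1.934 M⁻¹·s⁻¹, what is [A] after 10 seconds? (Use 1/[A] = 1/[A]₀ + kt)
0.0429 M

1/[A] = 1/[A]₀ + k·t = 1/0.251 + (1.934)·(10) = 3.9841 + 19.3400 = 23.3241
[A] = 1/23.3241 = 0.0429 M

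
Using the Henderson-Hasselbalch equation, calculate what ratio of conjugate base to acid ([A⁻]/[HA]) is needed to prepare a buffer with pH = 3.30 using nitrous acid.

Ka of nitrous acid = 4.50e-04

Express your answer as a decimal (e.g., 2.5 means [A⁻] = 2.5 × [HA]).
[A⁻]/[HA] = 0.898

pKa = −log(4.50e-04) = 3.3468. pH = pKa + log([A⁻]/[HA]). 3.30 = 3.3468 + log(ratio). log(ratio) = 3.30 − 3.3468 = -0.0468. ratio = 10^(-0.0468) = 0.898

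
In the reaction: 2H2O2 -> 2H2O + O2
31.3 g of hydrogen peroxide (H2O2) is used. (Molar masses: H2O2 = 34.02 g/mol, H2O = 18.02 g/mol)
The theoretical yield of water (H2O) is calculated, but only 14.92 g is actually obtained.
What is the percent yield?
Moles of H2O2 = 31.3 g ÷ 34.02 g/mol = 0.920047 mol
Mole ratio: 2 mol H2O / 2 mol H2O2
Moles of H2O = 0.920047 × (2/2) = 0.920047 mol
Theoretical yield = 0.920047 mol × 18.02 g/mol = 16.579 g
Actual yield = 14.92 g
Percent yield = (14.92 / 16.579) × 100% = 90.0%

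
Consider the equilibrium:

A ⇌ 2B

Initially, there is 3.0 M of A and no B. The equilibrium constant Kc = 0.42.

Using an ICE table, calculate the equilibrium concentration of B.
[B] = 1.022 M

ICE: [A] = 3.0 − x, [B] = 2x.
Kc = (2x)²/(3.0 − x) = 0.42 ⇒ 4x² + 0.42x − 1.26 = 0.
x = (−0.42 + √(0.42² + 4·4·1.26))/(2·4) = (−0.42 + √20.336)/8 = 0.5112.
[B] = 2x = 1.022 M.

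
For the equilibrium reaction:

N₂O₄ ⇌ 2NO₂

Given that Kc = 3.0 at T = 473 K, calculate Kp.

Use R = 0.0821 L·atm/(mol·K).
K_p = 116.4999

Δn = (moles gaseous products) − (moles gaseous reactants) = 1
T = 473 K; RT = 0.0821 × 473 = 38.8333
Kp = Kc·(RT)^Δn = 3.0 × (38.8333)^1 = 3.0 × 38.8333 = 116.4999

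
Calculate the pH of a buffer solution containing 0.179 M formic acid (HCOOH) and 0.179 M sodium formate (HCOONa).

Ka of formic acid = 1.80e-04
pH = 3.74

pKa = -log(1.80e-04) = 3.74. pH = pKa + log([A⁻]/[HA]) = 3.74 + log(0.179/0.179)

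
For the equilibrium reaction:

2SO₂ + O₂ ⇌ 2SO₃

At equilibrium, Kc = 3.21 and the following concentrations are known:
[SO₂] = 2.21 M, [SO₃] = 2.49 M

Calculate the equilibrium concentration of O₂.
[O₂] = 0.3955 M

Kc = ([SO₃]^2) / ([SO₂]^2 × [O₂]) = 3.21
[O₂]^1 = (product terms)/(Kc · other reactant terms) = 6.2001 / (3.21 · 4.8841) = 0.39547
[O₂] = 0.3955 M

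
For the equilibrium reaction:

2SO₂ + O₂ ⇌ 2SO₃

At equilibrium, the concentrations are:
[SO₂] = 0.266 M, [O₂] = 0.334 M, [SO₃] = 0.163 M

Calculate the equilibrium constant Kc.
K_c = 1.1243

Kc = ([SO₃]^2) / ([SO₂]^2 × [O₂])
   = ((0.163)^2) / ((0.266)^2·(0.334))
   = 0.026569 / 0.023633 = 1.1243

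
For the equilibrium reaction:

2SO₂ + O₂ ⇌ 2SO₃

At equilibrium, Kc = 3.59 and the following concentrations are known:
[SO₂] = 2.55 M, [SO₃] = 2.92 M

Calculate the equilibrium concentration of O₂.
[O₂] = 0.3653 M

Kc = ([SO₃]^2) / ([SO₂]^2 × [O₂]) = 3.59
[O₂]^1 = (product terms)/(Kc · other reactant terms) = 8.5264 / (3.59 · 6.5025) = 0.36525
[O₂] = 0.3653 M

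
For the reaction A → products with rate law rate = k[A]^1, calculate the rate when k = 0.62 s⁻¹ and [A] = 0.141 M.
0.08742 M/s

rate = k·[A]^1 = 0.62·(0.141)^1 = 0.62·0.141 = 0.08742 M/s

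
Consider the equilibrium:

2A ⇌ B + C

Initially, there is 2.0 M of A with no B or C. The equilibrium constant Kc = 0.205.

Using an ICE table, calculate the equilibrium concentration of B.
[B] = 0.475 M

ICE: [A] = 2.0 − 2x, [B] = [C] = x.
Kc = x²/(2.0 − 2x)² = 0.205 ⇒ √Kc = x/(2.0 − 2x).
x = √0.205·2.0/(1 + 2√0.205) = 0.45277·2.0/1.9055 = 0.47521.
[B] = x = 0.475 M.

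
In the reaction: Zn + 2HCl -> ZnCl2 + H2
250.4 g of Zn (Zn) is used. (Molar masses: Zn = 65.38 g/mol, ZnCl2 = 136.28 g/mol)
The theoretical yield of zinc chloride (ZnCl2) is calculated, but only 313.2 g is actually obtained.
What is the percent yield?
Moles of Zn = 250.4 g ÷ 65.38 g/mol = 3.82992 mol
Mole ratio: 1 mol ZnCl2 / 1 mol Zn
Moles of ZnCl2 = 3.82992 × (1/1) = 3.82992 mol
Theoretical yield = 3.82992 mol × 136.28 g/mol = 521.94 g
Actual yield = 313.2 g
Percent yield = (313.2 / 521.94) × 100% = 60.0%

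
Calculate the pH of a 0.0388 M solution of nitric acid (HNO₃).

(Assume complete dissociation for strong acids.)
pH = 1.41

[H⁺] = 0.0388 M for strong acid. pH = -log[H⁺] = -log(0.0388)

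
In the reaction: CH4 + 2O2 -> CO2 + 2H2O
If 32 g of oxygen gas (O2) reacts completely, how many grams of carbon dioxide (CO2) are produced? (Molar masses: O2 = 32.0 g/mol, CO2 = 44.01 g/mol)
Moles of O2 = 32 g ÷ 32.0 g/mol = 1 mol
Mole ratio: 1 mol CO2 / 2 mol O2
Moles of CO2 = 1 × (1/2) = 0.5 mol
Mass of CO2 = 0.5 mol × 44.01 g/mol = 22 g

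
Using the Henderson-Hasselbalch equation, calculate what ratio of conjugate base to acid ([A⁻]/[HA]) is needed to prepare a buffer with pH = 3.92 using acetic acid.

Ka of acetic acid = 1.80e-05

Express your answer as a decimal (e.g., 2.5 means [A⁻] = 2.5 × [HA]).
[A⁻]/[HA] = 0.150

pKa = −log(1.80e-05) = 4.7447. pH = pKa + log([A⁻]/[HA]). 3.92 = 4.7447 + log(ratio). log(ratio) = 3.92 − 4.7447 = -0.8247. ratio = 10^(-0.8247) = 0.150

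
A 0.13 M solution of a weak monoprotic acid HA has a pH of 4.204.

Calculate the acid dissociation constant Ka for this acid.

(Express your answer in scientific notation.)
K_a = 3.01e-08

[H⁺] = 10^(−pH) = 10^(−4.204) = 6.252e-05 M. For HA ⇌ H⁺ + A⁻, Ka = x²/(C − x) = (6.252e-05)²/(0.13 − 6.252e-05) = 3.01e-08.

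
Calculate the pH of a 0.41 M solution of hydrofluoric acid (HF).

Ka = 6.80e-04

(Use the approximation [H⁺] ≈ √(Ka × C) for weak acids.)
pH = 1.78

[H⁺] = √(Ka × C) = √(6.80e-04 × 0.41) = 1.6697e-02. pH = -log(1.6697e-02)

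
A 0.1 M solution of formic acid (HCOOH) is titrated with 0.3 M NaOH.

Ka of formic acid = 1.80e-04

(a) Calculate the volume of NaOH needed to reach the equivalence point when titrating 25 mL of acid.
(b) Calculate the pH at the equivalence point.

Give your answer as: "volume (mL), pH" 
V = 8.3 mL, pH = 8.31

(a) At equivalence: moles acid = moles base.
moles acid = 0.1 × 0.025 = 0.0025 mol; V_NaOH = 0.0025/0.3 = 0.008333 L = 8.3 mL.
(b) At equivalence, all acid → conjugate base A⁻ at [A⁻] = 0.0025/0.03333 = 0.075 M.
Kb = Kw/Ka = 1.0e-14/1.80e-04 = 5.556e-11; [OH⁻] = √(Kb·[A⁻]) = 2.041e-06; pOH = 5.69; pH = 14 − pOH = 8.31.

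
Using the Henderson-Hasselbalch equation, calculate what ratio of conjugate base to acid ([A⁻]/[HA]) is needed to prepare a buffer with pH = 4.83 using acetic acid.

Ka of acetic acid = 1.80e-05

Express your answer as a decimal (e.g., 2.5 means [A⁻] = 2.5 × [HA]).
[A⁻]/[HA] = 1.217

pKa = −log(1.80e-05) = 4.7447. pH = pKa + log([A⁻]/[HA]). 4.83 = 4.7447 + log(ratio). log(ratio) = 4.83 − 4.7447 = 0.0853. ratio = 10^(0.0853) = 1.217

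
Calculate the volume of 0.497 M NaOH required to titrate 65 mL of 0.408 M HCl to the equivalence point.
V_{base} = 53.4 mL

At equivalence: moles acid = moles base.
moles HCl = 0.408 M × 0.065 L = 0.02652 mol
V_NaOH = 0.02652 mol ÷ 0.497 M = 0.05336 L = 53.4 mL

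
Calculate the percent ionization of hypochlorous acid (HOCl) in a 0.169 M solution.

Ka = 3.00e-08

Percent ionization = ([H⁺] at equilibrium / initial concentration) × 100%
Percent ionization = 0.0421%

Let x = [H⁺]. Ka = x²/(C - x) ⇒ x² + (3.00e-08)x - (3.00e-08)(0.169) = 0. x = 7.1189e-05. Percent = (7.1189e-05/0.169) × 100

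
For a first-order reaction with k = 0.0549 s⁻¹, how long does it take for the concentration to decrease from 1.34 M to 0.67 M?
12.63 s

From ln[A] = ln[A]₀ - k·t: t = ln([A]₀/[A])/k = ln(1.34/0.67)/0.0549 = ln(2.0000)/0.0549 = 0.6931/0.0549 = 12.63 s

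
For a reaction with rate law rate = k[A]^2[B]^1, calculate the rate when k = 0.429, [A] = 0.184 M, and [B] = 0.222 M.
0.003224 M/s

rate = k·[A]^2·[B]^1 = 0.429·(0.184)^2·(0.222)^1 = 0.429·0.033856·0.222 = 0.003224 M/s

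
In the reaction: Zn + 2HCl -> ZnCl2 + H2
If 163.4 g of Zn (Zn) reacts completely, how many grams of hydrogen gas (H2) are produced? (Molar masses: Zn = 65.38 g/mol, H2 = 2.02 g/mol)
Moles of Zn = 163.4 g ÷ 65.38 g/mol = 2.49924 mol
Mole ratio: 1 mol H2 / 1 mol Zn
Moles of H2 = 2.49924 × (1/1) = 2.49924 mol
Mass of H2 = 2.49924 mol × 2.02 g/mol = 5.048 g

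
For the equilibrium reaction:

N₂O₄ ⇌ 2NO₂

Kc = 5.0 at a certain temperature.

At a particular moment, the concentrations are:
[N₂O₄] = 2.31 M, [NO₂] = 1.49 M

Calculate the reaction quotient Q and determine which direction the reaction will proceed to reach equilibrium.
Q = 0.961, Q < K, reaction proceeds forward (toward products)

Q = ([NO₂]^2) / ([N₂O₄])
  = ((1.49)^2) / ((2.31)) = 2.2201/2.31 = 0.9611
Since Q = 0.9611 < Kc = 5.0, the reaction proceeds forward (toward products) to reach equilibrium.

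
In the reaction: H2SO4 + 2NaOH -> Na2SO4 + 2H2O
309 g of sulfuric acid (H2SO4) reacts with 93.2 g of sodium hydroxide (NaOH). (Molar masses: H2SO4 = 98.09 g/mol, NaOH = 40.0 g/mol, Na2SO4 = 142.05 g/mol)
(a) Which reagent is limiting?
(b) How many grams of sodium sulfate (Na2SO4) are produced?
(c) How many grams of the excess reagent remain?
(a) NaOH, (b) 165.5 g, (c) 194.7 g

Moles of H2SO4 = 309 g ÷ 98.09 g/mol = 3.15017 mol
Moles of NaOH = 93.2 g ÷ 40.0 g/mol = 2.33 mol
Moles ÷ coefficient: H2SO4: 3.15017/1 = 3.15, NaOH: 2.33/2 = 1.165
(a) NaOH has the smaller value, so NaOH is the limiting reagent.
(b) Moles of Na2SO4 = 2.33 mol NaOH × (1/2) = 1.165 mol; mass = 1.165 mol × 142.05 g/mol = 165.5 g
(c) H2SO4 consumed = 2.33 × (1/2) = 1.165 mol; remaining = 3.15017 − 1.165 = 1.98517 mol; mass = 1.98517 mol × 98.09 g/mol = 194.7 g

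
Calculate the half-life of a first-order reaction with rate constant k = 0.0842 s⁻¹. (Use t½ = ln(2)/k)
8.23 s

t½ = ln(2)/k = 0.6931/0.0842 = 8.23 s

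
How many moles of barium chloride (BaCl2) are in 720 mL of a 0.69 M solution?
Moles = Molarity × Volume (L)
Moles = 0.69 M × 0.72 L = 0.4968 mol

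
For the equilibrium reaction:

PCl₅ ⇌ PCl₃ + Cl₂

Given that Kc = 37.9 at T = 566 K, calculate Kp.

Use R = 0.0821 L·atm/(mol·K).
K_p = 1.76e+03

Δn = (moles gaseous products) − (moles gaseous reactants) = 1
T = 566 K; RT = 0.0821 × 566 = 46.4686
Kp = Kc·(RT)^Δn = 37.9 × (46.4686)^1 = 37.9 × 46.4686 = 1.76e+03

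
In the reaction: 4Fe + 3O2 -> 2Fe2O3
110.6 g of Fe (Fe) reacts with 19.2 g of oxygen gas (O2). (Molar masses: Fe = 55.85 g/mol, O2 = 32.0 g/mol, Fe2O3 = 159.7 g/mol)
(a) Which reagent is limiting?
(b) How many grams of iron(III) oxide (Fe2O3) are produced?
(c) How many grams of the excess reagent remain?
(a) O2, (b) 63.88 g, (c) 65.92 g

Moles of Fe = 110.6 g ÷ 55.85 g/mol = 1.9803 mol
Moles of O2 = 19.2 g ÷ 32.0 g/mol = 0.6 mol
Moles ÷ coefficient: Fe: 1.9803/4 = 0.4951, O2: 0.6/3 = 0.2
(a) O2 has the smaller value, so O2 is the limiting reagent.
(b) Moles of Fe2O3 = 0.6 mol O2 × (2/3) = 0.4 mol; mass = 0.4 mol × 159.7 g/mol = 63.88 g
(c) Fe consumed = 0.6 × (4/3) = 0.8 mol; remaining = 1.9803 − 0.8 = 1.1803 mol; mass = 1.1803 mol × 55.85 g/mol = 65.92 g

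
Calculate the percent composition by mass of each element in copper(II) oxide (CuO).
Cu: 79.89%, O: 20.11%

Molar mass of CuO = 79.55 g/mol
% Cu = (1 × 63.55) / 79.55 × 100% = 63.55 / 79.55 × 100% = 79.89%
% O = (1 × 16.0) / 79.55 × 100% = 16 / 79.55 × 100% = 20.11%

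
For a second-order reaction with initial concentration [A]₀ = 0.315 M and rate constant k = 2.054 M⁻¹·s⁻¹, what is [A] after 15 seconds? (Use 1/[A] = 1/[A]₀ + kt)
0.0294 M

1/[A] = 1/[A]₀ + k·t = 1/0.315 + (2.054)·(15) = 3.1746 + 30.8100 = 33.9846
[A] = 1/33.9846 = 0.0294 M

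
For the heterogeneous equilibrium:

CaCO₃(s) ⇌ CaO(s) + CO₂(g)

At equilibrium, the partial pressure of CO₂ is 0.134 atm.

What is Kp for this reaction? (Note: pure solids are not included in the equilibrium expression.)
K_p = 0.134

Solids (CaCO₃, CaO) have activity 1 and are excluded.
Kp = P(CO₂) = 0.134.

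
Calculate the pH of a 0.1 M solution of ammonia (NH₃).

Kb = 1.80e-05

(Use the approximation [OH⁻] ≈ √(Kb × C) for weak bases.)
pH = 11.13

[OH⁻] = √(Kb × C) = √(1.80e-05 × 0.1) = 1.3416e-03. pOH = 2.87, pH = 14 - pOH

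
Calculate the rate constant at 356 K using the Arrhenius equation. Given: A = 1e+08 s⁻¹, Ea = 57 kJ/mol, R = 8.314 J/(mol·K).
4.33e-01 s⁻¹

k = A·exp(-Ea/(R·T)) = 1e+08·exp(-57000/(8.314·356)) = 1e+08·exp(-19.2582) = 1e+08·4.3280e-09 = 4.33e-01 s⁻¹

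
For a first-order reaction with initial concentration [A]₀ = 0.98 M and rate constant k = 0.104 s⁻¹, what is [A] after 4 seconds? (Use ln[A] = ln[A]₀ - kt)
0.6465 M

ln[A] = ln[A]₀ - k·t = ln(0.98) - (0.104)·(4) = -0.0202 - 0.4160 = -0.4362
[A] = e^(-0.4362) = 0.6465 M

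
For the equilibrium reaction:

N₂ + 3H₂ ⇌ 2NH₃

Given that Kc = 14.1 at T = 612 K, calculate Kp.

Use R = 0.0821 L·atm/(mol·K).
K_p = 0.0056

Δn = (moles gaseous products) − (moles gaseous reactants) = -2
T = 612 K; RT = 0.0821 × 612 = 50.2452
Kp = Kc·(RT)^Δn = 14.1 × (50.2452)^-2 = 14.1 × 0.000396105 = 0.0056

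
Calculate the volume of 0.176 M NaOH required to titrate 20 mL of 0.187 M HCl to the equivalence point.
V_{base} = 21.2 mL

At equivalence: moles acid = moles base.
moles HCl = 0.187 M × 0.02 L = 0.00374 mol
V_NaOH = 0.00374 mol ÷ 0.176 M = 0.02125 L = 21.2 mL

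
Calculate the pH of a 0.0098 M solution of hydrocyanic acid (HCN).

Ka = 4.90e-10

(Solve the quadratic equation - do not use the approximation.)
pH = 5.66

x² + Ka×x - Ka×C = 0. Using quadratic formula: [H⁺] = 2.1911e-06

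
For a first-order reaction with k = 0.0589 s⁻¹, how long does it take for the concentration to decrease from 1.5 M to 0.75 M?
11.77 s

From ln[A] = ln[A]₀ - k·t: t = ln([A]₀/[A])/k = ln(1.5/0.75)/0.0589 = ln(2.0000)/0.0589 = 0.6931/0.0589 = 11.77 s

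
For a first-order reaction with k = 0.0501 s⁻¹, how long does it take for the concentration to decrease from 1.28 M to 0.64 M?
13.84 s

From ln[A] = ln[A]₀ - k·t: t = ln([A]₀/[A])/k = ln(1.28/0.64)/0.0501 = ln(2.0000)/0.0501 = 0.6931/0.0501 = 13.84 s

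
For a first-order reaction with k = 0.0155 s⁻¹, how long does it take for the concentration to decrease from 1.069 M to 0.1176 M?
142.40 s

From ln[A] = ln[A]₀ - k·t: t = ln([A]₀/[A])/k = ln(1.069/0.1176)/0.0155 = ln(9.0901)/0.0155 = 2.2072/0.0155 = 142.40 s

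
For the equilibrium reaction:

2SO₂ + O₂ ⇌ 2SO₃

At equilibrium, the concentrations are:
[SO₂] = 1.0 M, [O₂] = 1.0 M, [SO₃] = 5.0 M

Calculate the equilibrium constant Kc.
K_c = 25.0000

Kc = ([SO₃]^2) / ([SO₂]^2 × [O₂])
   = ((5.0)^2) / ((1.0)^2·(1.0))
   = 25 / 1 = 25.0000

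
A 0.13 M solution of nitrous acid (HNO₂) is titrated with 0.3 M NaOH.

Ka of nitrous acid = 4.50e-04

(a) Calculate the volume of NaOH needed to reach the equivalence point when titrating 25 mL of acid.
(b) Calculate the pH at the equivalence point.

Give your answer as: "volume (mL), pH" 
V = 10.8 mL, pH = 8.15

(a) At equivalence: moles acid = moles base.
moles acid = 0.13 × 0.025 = 0.00325 mol; V_NaOH = 0.00325/0.3 = 0.01083 L = 10.8 mL.
(b) At equivalence, all acid → conjugate base A⁻ at [A⁻] = 0.00325/0.03583 = 0.0907 M.
Kb = Kw/Ka = 1.0e-14/4.50e-04 = 2.222e-11; [OH⁻] = √(Kb·[A⁻]) = 1.420e-06; pOH = 5.85; pH = 14 − pOH = 8.15.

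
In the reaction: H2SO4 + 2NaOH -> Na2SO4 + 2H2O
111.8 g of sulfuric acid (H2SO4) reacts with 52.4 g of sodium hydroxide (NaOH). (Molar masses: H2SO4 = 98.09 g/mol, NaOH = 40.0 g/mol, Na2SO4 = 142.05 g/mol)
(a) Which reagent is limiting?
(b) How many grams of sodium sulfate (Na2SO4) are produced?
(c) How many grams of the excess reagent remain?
(a) NaOH, (b) 93.04 g, (c) 47.55 g

Moles of H2SO4 = 111.8 g ÷ 98.09 g/mol = 1.13977 mol
Moles of NaOH = 52.4 g ÷ 40.0 g/mol = 1.31 mol
Moles ÷ coefficient: H2SO4: 1.13977/1 = 1.14, NaOH: 1.31/2 = 0.655
(a) NaOH has the smaller value, so NaOH is the limiting reagent.
(b) Moles of Na2SO4 = 1.31 mol NaOH × (1/2) = 0.655 mol; mass = 0.655 mol × 142.05 g/mol = 93.04 g
(c) H2SO4 consumed = 1.31 × (1/2) = 0.655 mol; remaining = 1.13977 − 0.655 = 0.48477 mol; mass = 0.48477 mol × 98.09 g/mol = 47.55 g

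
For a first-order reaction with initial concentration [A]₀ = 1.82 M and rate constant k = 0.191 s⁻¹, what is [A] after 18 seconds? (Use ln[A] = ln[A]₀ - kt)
0.0585 M

ln[A] = ln[A]₀ - k·t = ln(1.82) - (0.191)·(18) = 0.5988 - 3.4380 = -2.8392
[A] = e^(-2.8392) = 0.0585 M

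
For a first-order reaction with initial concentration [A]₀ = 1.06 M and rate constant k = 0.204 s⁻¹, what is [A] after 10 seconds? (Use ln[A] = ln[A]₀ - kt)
0.1378 M

ln[A] = ln[A]₀ - k·t = ln(1.06) - (0.204)·(10) = 0.0583 - 2.0400 = -1.9817
[A] = e^(-1.9817) = 0.1378 M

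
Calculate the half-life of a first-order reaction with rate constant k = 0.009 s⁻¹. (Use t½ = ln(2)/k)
77.02 s

t½ = ln(2)/k = 0.6931/0.009 = 77.02 s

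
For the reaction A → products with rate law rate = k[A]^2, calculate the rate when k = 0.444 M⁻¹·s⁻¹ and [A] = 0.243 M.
0.02622 M/s

rate = k·[A]^2 = 0.444·(0.243)^2 = 0.444·0.059049 = 0.02622 M/s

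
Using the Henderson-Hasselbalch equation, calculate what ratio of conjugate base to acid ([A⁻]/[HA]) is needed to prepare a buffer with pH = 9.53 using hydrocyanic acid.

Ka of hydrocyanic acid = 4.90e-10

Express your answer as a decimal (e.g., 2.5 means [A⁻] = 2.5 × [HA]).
[A⁻]/[HA] = 1.660

pKa = −log(4.90e-10) = 9.3098. pH = pKa + log([A⁻]/[HA]). 9.53 = 9.3098 + log(ratio). log(ratio) = 9.53 − 9.3098 = 0.2202. ratio = 10^(0.2202) = 1.660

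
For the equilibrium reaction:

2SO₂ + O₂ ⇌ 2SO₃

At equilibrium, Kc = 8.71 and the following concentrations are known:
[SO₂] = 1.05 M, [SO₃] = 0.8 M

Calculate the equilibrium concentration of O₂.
[O₂] = 0.0666 M

Kc = ([SO₃]^2) / ([SO₂]^2 × [O₂]) = 8.71
[O₂]^1 = (product terms)/(Kc · other reactant terms) = 0.64 / (8.71 · 1.1025) = 0.066647
[O₂] = 0.0666 M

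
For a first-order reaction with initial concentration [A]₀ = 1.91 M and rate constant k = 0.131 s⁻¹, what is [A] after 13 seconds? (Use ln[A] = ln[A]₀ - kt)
0.3479 M

ln[A] = ln[A]₀ - k·t = ln(1.91) - (0.131)·(13) = 0.6471 - 1.7030 = -1.0559
[A] = e^(-1.0559) = 0.3479 M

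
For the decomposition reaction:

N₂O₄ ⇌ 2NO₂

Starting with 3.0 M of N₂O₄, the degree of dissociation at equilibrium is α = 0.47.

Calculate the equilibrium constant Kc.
K_c = 5.0015

x = α·[A]₀ = 0.47 × 3.0 = 1.41 M dissociated.
At eq: [N₂O₄] = 3.0 − 1.41 = 1.59 M; [NO₂] = 2x = 2.82 M.
Kc = [NO₂]²/[N₂O₄] = (2.82)²/1.59 = 5.002.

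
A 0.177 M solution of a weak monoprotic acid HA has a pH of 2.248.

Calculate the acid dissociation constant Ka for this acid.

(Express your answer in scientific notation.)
K_a = 1.86e-04

[H⁺] = 10^(−pH) = 10^(−2.248) = 5.649e-03 M. For HA ⇌ H⁺ + A⁻, Ka = x²/(C − x) = (5.649e-03)²/(0.177 − 5.649e-03) = 1.86e-04.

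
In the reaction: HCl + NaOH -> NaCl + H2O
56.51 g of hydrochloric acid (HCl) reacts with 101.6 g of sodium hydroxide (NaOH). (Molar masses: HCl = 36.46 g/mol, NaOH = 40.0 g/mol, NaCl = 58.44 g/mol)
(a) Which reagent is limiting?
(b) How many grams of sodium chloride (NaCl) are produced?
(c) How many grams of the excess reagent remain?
(a) HCl, (b) 90.58 g, (c) 39.6 g

Moles of HCl = 56.51 g ÷ 36.46 g/mol = 1.54992 mol
Moles of NaOH = 101.6 g ÷ 40.0 g/mol = 2.54 mol
Moles ÷ coefficient: HCl: 1.54992/1 = 1.55, NaOH: 2.54/1 = 2.54
(a) HCl has the smaller value, so HCl is the limiting reagent.
(b) Moles of NaCl = 1.54992 mol HCl × (1/1) = 1.54992 mol; mass = 1.54992 mol × 58.44 g/mol = 90.58 g
(c) NaOH consumed = 1.54992 × (1/1) = 1.54992 mol; remaining = 2.54 − 1.54992 = 0.990082 mol; mass = 0.990082 mol × 40.0 g/mol = 39.6 g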